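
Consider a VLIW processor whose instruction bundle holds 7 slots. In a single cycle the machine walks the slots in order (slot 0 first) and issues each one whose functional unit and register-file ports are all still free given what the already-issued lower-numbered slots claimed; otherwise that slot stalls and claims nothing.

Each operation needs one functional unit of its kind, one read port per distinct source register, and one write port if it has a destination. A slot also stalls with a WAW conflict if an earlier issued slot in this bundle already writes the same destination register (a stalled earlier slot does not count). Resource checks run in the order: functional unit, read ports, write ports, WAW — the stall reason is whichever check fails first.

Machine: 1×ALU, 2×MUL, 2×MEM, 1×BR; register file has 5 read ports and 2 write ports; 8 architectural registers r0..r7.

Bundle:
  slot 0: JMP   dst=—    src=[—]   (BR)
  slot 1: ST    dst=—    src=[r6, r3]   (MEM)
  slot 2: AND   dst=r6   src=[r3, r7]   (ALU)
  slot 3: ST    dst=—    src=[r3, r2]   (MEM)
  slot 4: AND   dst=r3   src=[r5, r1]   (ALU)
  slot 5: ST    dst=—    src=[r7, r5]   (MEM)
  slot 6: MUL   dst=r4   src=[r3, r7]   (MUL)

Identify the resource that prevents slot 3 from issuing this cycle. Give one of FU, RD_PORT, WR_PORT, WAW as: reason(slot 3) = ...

reason(slot 3) = RD_PORT

  0. BR ⇒ go  {1A/2Mu/2Ld/0B | 5r 2w}
  1. MEM ⇒ go  {1A/2Mu/1Ld/0B | 3r 2w}
  2. ALU→r6 ⇒ go  {0A/2Mu/1Ld/0B | 1r 1w}
  3. MEM ⇒ no(RD_PORT)  {0A/2Mu/1Ld/0B | 1r 1w}
  4. ALU→r3 ⇒ no(FU)  {0A/2Mu/1Ld/0B | 1r 1w}
  5. MEM ⇒ no(RD_PORT)  {0A/2Mu/1Ld/0B | 1r 1w}
  6. MUL→r4 ⇒ no(RD_PORT)  {0A/2Mu/1Ld/0B | 1r 1w}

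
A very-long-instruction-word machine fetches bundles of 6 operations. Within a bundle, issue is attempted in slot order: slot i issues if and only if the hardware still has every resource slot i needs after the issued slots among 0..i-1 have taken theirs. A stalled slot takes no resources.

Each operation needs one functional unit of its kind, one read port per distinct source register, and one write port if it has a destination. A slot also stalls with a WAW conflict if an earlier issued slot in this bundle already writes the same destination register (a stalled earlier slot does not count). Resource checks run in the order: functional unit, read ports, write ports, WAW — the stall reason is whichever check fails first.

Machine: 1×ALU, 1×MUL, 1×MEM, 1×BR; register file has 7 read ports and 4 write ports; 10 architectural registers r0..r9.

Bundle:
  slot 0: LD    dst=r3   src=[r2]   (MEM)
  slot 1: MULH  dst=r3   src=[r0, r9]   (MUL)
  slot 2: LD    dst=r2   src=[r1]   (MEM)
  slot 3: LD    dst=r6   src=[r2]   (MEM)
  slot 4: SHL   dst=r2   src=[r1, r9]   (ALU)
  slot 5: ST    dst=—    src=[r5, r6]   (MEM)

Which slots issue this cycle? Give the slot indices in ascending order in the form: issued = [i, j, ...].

[0] MEM needs rd=1 wr=1: ok; after: ALU=1 MUL=1 MEM=0 BR=1, R=6, W=3
[1] MUL needs rd=2 wr=1: WAW; after: ALU=1 MUL=1 MEM=0 BR=1, R=6, W=3
[2] MEM needs rd=1 wr=1: FU; after: ALU=1 MUL=1 MEM=0 BR=1, R=6, W=3
[3] MEM needs rd=1 wr=1: FU; after: ALU=1 MUL=1 MEM=0 BR=1, R=6, W=3
[4] ALU needs rd=2 wr=1: ok; after: ALU=0 MUL=1 MEM=0 BR=1, R=4, W=2
[5] MEM needs rd=2 wr=0: FU; after: ALU=0 MUL=1 MEM=0 BR=1, R=4, W=2

issued = [0, 4]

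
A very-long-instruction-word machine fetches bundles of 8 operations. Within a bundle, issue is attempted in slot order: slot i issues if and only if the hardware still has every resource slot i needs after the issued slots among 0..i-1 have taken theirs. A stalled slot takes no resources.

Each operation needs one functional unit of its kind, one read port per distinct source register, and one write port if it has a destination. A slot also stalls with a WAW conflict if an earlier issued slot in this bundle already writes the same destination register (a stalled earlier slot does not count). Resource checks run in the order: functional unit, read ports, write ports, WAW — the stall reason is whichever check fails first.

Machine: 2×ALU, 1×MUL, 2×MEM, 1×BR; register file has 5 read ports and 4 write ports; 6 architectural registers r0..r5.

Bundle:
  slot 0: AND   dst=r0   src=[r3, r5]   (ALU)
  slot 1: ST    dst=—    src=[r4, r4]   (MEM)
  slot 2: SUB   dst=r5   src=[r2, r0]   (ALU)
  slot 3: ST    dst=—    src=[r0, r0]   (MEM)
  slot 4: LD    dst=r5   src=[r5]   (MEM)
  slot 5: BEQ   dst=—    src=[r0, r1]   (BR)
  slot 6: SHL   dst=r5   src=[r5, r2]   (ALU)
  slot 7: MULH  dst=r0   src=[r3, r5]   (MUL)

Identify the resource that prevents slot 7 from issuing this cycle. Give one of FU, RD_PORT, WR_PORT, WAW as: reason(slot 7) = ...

  0. ALU→r0 ⇒ go  {1A/1Mu/2Ld/1B | 3r 3w}
  1. MEM ⇒ go  {1A/1Mu/1Ld/1B | 2r 3w}
  2. ALU→r5 ⇒ go  {0A/1Mu/1Ld/1B | 0r 2w}
  3. MEM ⇒ no(RD_PORT)  {0A/1Mu/1Ld/1B | 0r 2w}
  4. MEM→r5 ⇒ no(RD_PORT)  {0A/1Mu/1Ld/1B | 0r 2w}
  5. BR ⇒ no(RD_PORT)  {0A/1Mu/1Ld/1B | 0r 2w}
  6. ALU→r5 ⇒ no(FU)  {0A/1Mu/1Ld/1B | 0r 2w}
  7. MUL→r0 ⇒ no(RD_PORT)  {0A/1Mu/1Ld/1B | 0r 2w}

reason(slot 7) = RD_PORT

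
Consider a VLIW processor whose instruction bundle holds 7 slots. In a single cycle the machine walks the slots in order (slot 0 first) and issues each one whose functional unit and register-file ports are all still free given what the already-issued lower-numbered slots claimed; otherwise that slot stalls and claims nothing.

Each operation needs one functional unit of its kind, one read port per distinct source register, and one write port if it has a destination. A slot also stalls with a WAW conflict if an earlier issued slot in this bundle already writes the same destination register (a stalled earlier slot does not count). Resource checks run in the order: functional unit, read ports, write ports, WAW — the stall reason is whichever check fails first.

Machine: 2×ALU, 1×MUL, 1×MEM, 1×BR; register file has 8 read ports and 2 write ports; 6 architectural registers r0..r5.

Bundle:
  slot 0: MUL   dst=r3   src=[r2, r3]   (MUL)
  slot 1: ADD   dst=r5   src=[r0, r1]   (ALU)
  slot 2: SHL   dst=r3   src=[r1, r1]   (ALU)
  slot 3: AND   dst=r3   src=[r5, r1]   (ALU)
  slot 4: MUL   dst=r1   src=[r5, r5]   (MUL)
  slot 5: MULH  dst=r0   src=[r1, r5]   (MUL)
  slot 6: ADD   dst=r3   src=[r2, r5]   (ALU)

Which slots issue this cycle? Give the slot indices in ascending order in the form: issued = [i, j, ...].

(0) want 1×MUL +2rd +1wr — yes → AL2|MU0|ME1|BR1|rd6|wr1
(1) want 1×ALU +2rd +1wr — yes → AL1|MU0|ME1|BR1|rd4|wr0
(2) want 1×ALU +1rd +1wr — WR_PORT → AL1|MU0|ME1|BR1|rd4|wr0
(3) want 1×ALU +2rd +1wr — WR_PORT → AL1|MU0|ME1|BR1|rd4|wr0
(4) want 1×MUL +1rd +1wr — FU → AL1|MU0|ME1|BR1|rd4|wr0
(5) want 1×MUL +2rd +1wr — FU → AL1|MU0|ME1|BR1|rd4|wr0
(6) want 1×ALU +2rd +1wr — WR_PORT → AL1|MU0|ME1|BR1|rd4|wr0

issued = [0, 1]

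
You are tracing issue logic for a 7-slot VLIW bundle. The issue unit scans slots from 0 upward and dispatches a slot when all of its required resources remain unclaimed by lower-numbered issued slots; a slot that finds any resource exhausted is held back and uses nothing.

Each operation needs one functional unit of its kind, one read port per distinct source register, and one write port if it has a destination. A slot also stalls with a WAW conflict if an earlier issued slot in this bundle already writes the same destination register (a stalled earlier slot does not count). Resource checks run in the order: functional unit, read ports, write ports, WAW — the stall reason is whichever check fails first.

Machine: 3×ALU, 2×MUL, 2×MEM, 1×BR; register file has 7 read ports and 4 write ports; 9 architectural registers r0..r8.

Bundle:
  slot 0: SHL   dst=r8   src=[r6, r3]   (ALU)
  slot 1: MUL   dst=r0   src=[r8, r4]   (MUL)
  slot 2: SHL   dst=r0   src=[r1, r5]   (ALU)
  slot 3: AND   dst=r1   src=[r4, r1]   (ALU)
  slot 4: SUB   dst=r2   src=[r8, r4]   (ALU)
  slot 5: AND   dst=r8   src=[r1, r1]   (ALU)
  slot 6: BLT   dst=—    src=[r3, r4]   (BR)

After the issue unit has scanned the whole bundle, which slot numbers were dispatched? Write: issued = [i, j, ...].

issued = [0, 1, 3]

slot 0 (ALU): ISSUE — free A2,Mu2,Ld2,B1 rp5 wp3
slot 1 (MUL): ISSUE — free A2,Mu1,Ld2,B1 rp3 wp2
slot 2 (ALU): stall WAW — free A2,Mu1,Ld2,B1 rp3 wp2
slot 3 (ALU): ISSUE — free A1,Mu1,Ld2,B1 rp1 wp1
slot 4 (ALU): stall RD_PORT — free A1,Mu1,Ld2,B1 rp1 wp1
slot 5 (ALU): stall WAW — free A1,Mu1,Ld2,B1 rp1 wp1
slot 6 (BR): stall RD_PORT — free A1,Mu1,Ld2,B1 rp1 wp1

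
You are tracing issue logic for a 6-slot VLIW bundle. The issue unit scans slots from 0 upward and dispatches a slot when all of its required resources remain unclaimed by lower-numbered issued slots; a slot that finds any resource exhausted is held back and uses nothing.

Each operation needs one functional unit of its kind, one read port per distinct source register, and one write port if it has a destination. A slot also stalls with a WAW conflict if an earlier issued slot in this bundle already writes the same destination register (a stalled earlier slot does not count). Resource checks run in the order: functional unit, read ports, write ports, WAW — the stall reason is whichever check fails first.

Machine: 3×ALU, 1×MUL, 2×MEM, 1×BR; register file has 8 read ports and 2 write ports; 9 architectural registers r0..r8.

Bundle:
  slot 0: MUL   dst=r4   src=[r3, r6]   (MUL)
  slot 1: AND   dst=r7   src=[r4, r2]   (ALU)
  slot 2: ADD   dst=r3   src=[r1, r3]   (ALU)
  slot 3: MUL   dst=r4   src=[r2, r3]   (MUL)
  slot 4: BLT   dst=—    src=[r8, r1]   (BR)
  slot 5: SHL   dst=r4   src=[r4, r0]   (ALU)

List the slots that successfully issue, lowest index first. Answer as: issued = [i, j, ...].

issued = [0, 1, 4]

#0 MUL src=r3,r6 dispatched  <A:3 Mu:0 Ld:2 B:1 rd:6 wr:1>
#1 ALU src=r4,r2 dispatched  <A:2 Mu:0 Ld:2 B:1 rd:4 wr:0>
#2 ALU src=r1,r3 held:WR_PORT  <A:2 Mu:0 Ld:2 B:1 rd:4 wr:0>
#3 MUL src=r2,r3 held:FU  <A:2 Mu:0 Ld:2 B:1 rd:4 wr:0>
#4 BR src=r8,r1 dispatched  <A:2 Mu:0 Ld:2 B:0 rd:2 wr:0>
#5 ALU src=r4,r0 held:WR_PORT  <A:2 Mu:0 Ld:2 B:0 rd:2 wr:0>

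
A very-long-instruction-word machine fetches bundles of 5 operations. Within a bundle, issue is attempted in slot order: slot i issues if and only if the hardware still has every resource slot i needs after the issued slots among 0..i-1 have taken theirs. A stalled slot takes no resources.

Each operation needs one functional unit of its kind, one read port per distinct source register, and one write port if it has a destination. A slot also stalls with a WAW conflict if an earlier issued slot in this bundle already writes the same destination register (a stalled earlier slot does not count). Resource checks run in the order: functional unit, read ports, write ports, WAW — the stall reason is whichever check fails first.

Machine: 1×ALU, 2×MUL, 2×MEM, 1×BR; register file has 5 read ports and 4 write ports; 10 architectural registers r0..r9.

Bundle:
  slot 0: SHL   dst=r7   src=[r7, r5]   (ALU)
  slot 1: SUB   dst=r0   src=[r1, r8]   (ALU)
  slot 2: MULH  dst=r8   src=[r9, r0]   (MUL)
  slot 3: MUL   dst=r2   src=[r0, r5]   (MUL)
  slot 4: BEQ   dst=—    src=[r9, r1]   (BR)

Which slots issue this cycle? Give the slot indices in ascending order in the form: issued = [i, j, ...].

issued = [0, 2]

slot 0 (ALU): ISSUE — free A0,Mu2,Ld2,B1 rp3 wp3
slot 1 (ALU): stall FU — free A0,Mu2,Ld2,B1 rp3 wp3
slot 2 (MUL): ISSUE — free A0,Mu1,Ld2,B1 rp1 wp2
slot 3 (MUL): stall RD_PORT — free A0,Mu1,Ld2,B1 rp1 wp2
slot 4 (BR): stall RD_PORT — free A0,Mu1,Ld2,B1 rp1 wp2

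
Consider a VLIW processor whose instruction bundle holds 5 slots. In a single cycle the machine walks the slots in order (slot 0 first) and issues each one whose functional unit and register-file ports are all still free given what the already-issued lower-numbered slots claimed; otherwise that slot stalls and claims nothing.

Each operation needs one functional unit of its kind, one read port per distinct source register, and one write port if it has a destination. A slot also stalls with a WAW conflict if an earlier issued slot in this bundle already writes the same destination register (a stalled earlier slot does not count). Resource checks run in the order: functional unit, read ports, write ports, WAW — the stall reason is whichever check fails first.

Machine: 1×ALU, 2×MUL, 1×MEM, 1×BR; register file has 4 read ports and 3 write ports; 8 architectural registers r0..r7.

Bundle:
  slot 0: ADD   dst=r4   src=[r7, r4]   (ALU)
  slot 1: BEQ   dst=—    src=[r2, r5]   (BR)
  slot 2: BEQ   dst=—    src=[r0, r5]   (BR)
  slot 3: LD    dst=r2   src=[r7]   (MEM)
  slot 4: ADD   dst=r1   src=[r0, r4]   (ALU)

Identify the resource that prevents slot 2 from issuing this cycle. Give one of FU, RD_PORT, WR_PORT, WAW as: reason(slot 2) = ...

reason(slot 2) = FU

#0 ALU src=r7,r4 dispatched  <A:0 Mu:2 Ld:1 B:1 rd:2 wr:2>
#1 BR src=r2,r5 dispatched  <A:0 Mu:2 Ld:1 B:0 rd:0 wr:2>
#2 BR src=r0,r5 held:FU  <A:0 Mu:2 Ld:1 B:0 rd:0 wr:2>
#3 MEM src=r7 held:RD_PORT  <A:0 Mu:2 Ld:1 B:0 rd:0 wr:2>
#4 ALU src=r0,r4 held:FU  <A:0 Mu:2 Ld:1 B:0 rd:0 wr:2>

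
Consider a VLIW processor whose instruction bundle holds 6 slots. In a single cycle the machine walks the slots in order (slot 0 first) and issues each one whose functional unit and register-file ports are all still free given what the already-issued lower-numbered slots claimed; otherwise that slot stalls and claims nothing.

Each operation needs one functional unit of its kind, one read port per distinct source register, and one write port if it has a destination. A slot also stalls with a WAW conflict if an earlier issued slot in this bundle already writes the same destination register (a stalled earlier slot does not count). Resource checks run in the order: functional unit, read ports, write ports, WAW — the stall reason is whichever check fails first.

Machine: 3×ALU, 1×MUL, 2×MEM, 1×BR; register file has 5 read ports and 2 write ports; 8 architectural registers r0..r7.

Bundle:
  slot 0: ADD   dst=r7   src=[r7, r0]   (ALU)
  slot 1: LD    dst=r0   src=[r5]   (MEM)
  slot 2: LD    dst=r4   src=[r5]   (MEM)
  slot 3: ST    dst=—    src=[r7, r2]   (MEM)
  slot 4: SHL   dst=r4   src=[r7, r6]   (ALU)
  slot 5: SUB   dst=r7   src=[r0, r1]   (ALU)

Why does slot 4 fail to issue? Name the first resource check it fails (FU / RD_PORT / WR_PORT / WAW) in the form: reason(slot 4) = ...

[0] ALU needs rd=2 wr=1: ok; after: ALU=2 MUL=1 MEM=2 BR=1, R=3, W=1
[1] MEM needs rd=1 wr=1: ok; after: ALU=2 MUL=1 MEM=1 BR=1, R=2, W=0
[2] MEM needs rd=1 wr=1: WR_PORT; after: ALU=2 MUL=1 MEM=1 BR=1, R=2, W=0
[3] MEM needs rd=2 wr=0: ok; after: ALU=2 MUL=1 MEM=0 BR=1, R=0, W=0
[4] ALU needs rd=2 wr=1: RD_PORT; after: ALU=2 MUL=1 MEM=0 BR=1, R=0, W=0
[5] ALU needs rd=2 wr=1: RD_PORT; after: ALU=2 MUL=1 MEM=0 BR=1, R=0, W=0

reason(slot 4) = RD_PORT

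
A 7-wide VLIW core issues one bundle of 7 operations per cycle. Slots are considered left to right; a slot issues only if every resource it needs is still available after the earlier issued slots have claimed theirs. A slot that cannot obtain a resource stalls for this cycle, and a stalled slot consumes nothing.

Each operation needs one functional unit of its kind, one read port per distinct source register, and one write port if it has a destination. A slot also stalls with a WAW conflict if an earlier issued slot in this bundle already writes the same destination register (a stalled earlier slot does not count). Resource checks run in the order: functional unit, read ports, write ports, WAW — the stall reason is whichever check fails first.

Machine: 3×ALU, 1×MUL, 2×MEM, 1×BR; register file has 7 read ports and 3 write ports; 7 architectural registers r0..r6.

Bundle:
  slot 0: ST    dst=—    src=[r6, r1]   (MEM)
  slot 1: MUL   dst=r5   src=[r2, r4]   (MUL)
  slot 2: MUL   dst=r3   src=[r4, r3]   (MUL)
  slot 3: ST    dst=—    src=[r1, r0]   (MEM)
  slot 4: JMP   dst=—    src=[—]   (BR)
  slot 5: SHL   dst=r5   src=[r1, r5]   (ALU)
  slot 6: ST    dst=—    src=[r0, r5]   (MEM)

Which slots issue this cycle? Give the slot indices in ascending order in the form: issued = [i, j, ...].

issued = [0, 1, 3, 4]

slot 0 (MEM): ISSUE — free A3,Mu1,Ld1,B1 rp5 wp3
slot 1 (MUL): ISSUE — free A3,Mu0,Ld1,B1 rp3 wp2
slot 2 (MUL): stall FU — free A3,Mu0,Ld1,B1 rp3 wp2
slot 3 (MEM): ISSUE — free A3,Mu0,Ld0,B1 rp1 wp2
slot 4 (BR): ISSUE — free A3,Mu0,Ld0,B0 rp1 wp2
slot 5 (ALU): stall RD_PORT — free A3,Mu0,Ld0,B0 rp1 wp2
slot 6 (MEM): stall FU — free A3,Mu0,Ld0,B0 rp1 wp2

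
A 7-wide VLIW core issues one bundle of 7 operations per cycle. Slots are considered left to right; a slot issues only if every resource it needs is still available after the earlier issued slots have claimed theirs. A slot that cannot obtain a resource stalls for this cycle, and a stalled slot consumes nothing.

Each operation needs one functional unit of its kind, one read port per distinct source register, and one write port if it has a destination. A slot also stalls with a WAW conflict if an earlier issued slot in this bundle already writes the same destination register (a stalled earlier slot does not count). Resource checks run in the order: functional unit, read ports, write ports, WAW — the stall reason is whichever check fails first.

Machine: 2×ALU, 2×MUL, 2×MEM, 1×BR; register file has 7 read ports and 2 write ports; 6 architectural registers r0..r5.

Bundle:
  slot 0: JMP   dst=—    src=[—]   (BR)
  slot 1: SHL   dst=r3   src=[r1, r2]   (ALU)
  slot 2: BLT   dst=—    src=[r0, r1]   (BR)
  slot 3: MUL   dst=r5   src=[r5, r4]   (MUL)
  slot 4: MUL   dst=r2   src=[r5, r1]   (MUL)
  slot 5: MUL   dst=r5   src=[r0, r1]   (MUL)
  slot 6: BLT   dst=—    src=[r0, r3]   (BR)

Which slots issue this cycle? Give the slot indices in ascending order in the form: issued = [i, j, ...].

issued = [0, 1, 3]

  0. BR ⇒ go  {2A/2Mu/2Ld/0B | 7r 2w}
  1. ALU→r3 ⇒ go  {1A/2Mu/2Ld/0B | 5r 1w}
  2. BR ⇒ no(FU)  {1A/2Mu/2Ld/0B | 5r 1w}
  3. MUL→r5 ⇒ go  {1A/1Mu/2Ld/0B | 3r 0w}
  4. MUL→r2 ⇒ no(WR_PORT)  {1A/1Mu/2Ld/0B | 3r 0w}
  5. MUL→r5 ⇒ no(WR_PORT)  {1A/1Mu/2Ld/0B | 3r 0w}
  6. BR ⇒ no(FU)  {1A/1Mu/2Ld/0B | 3r 0w}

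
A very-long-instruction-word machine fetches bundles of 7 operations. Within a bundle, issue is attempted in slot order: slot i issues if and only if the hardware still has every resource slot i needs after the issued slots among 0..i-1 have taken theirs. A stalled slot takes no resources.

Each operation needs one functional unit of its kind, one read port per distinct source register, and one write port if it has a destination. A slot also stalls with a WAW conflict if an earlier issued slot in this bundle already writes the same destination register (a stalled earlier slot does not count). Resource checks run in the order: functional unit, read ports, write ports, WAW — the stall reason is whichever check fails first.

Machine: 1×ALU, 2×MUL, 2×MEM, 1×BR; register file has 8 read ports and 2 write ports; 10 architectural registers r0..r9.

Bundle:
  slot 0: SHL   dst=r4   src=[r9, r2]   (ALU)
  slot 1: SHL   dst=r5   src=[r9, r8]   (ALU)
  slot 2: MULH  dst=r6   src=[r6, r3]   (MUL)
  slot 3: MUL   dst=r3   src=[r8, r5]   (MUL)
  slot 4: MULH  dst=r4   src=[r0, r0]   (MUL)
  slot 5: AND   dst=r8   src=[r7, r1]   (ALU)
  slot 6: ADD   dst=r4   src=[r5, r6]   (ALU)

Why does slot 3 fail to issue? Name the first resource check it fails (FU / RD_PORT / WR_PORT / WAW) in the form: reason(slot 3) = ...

reason(slot 3) = WR_PORT

slot 0 (ALU): ISSUE — free A0,Mu2,Ld2,B1 rp6 wp1
slot 1 (ALU): stall FU — free A0,Mu2,Ld2,B1 rp6 wp1
slot 2 (MUL): ISSUE — free A0,Mu1,Ld2,B1 rp4 wp0
slot 3 (MUL): stall WR_PORT — free A0,Mu1,Ld2,B1 rp4 wp0
slot 4 (MUL): stall WR_PORT — free A0,Mu1,Ld2,B1 rp4 wp0
slot 5 (ALU): stall FU — free A0,Mu1,Ld2,B1 rp4 wp0
slot 6 (ALU): stall FU — free A0,Mu1,Ld2,B1 rp4 wp0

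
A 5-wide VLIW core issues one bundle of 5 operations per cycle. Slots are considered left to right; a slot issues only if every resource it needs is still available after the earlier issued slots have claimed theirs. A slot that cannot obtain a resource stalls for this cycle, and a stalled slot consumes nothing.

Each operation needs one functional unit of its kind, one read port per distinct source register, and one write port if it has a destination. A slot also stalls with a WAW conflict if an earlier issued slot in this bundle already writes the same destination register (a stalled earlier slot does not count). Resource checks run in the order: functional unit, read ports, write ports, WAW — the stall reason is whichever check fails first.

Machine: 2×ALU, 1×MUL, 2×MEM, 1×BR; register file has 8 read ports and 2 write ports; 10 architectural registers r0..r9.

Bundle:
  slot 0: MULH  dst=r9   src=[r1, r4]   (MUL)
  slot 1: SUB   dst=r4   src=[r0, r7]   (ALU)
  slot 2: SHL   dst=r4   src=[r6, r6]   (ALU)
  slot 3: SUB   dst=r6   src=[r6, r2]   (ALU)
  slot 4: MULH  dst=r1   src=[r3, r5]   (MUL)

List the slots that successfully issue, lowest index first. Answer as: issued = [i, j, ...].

#0 MUL src=r1,r4 dispatched  <A:2 Mu:0 Ld:2 B:1 rd:6 wr:1>
#1 ALU src=r0,r7 dispatched  <A:1 Mu:0 Ld:2 B:1 rd:4 wr:0>
#2 ALU src=r6,r6 held:WR_PORT  <A:1 Mu:0 Ld:2 B:1 rd:4 wr:0>
#3 ALU src=r6,r2 held:WR_PORT  <A:1 Mu:0 Ld:2 B:1 rd:4 wr:0>
#4 MUL src=r3,r5 held:FU  <A:1 Mu:0 Ld:2 B:1 rd:4 wr:0>

issued = [0, 1]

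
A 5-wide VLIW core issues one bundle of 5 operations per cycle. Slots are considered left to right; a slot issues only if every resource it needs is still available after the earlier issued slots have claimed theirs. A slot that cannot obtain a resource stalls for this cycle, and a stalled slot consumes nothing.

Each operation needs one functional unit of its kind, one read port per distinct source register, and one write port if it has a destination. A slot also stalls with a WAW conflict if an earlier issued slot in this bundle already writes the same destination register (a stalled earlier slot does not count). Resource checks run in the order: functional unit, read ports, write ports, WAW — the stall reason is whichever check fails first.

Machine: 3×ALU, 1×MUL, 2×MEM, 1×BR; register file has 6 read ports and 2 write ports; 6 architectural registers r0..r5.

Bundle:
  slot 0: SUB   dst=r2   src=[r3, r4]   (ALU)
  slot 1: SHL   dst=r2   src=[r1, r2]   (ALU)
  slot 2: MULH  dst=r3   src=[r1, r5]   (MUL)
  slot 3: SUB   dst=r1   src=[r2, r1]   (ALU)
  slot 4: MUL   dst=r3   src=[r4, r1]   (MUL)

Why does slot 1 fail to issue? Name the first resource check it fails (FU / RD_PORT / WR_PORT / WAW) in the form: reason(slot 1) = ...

reason(slot 1) = WAW

slot 0 (ALU): ISSUE — free A2,Mu1,Ld2,B1 rp4 wp1
slot 1 (ALU): stall WAW — free A2,Mu1,Ld2,B1 rp4 wp1
slot 2 (MUL): ISSUE — free A2,Mu0,Ld2,B1 rp2 wp0
slot 3 (ALU): stall WR_PORT — free A2,Mu0,Ld2,B1 rp2 wp0
slot 4 (MUL): stall FU — free A2,Mu0,Ld2,B1 rp2 wp0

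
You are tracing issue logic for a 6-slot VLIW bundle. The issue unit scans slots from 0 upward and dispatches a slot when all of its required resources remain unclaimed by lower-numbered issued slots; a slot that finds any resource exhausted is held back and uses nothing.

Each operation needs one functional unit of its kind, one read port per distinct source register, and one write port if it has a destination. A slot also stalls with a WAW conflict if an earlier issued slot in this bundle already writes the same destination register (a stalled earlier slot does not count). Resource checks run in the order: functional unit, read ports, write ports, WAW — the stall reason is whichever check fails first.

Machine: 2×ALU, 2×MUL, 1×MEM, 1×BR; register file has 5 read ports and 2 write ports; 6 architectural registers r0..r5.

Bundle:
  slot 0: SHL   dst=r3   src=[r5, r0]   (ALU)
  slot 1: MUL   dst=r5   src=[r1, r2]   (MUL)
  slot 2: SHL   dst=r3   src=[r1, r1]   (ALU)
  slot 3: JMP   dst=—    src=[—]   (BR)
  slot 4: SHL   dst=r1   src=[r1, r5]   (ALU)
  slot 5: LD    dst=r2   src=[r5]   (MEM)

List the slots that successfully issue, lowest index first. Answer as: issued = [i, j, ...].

issued = [0, 1, 3]

#0 ALU src=r5,r0 dispatched  <A:1 Mu:2 Ld:1 B:1 rd:3 wr:1>
#1 MUL src=r1,r2 dispatched  <A:1 Mu:1 Ld:1 B:1 rd:1 wr:0>
#2 ALU src=r1,r1 held:WR_PORT  <A:1 Mu:1 Ld:1 B:1 rd:1 wr:0>
#3 BR src=- dispatched  <A:1 Mu:1 Ld:1 B:0 rd:1 wr:0>
#4 ALU src=r1,r5 held:RD_PORT  <A:1 Mu:1 Ld:1 B:0 rd:1 wr:0>
#5 MEM src=r5 held:WR_PORT  <A:1 Mu:1 Ld:1 B:0 rd:1 wr:0>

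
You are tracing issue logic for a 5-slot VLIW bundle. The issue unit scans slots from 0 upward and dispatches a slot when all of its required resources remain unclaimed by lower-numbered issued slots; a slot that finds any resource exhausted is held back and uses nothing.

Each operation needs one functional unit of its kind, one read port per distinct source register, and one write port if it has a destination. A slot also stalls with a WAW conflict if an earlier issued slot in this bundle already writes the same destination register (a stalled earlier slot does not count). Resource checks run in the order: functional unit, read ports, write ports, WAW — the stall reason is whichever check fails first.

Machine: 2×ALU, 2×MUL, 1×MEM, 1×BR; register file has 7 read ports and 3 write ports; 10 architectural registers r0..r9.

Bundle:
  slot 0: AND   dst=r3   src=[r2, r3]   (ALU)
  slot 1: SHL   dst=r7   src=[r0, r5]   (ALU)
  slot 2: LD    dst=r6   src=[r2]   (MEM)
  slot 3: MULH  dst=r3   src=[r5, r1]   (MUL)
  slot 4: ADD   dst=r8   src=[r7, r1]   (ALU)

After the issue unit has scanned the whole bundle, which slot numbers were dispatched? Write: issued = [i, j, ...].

#0 ALU src=r2,r3 dispatched  <A:1 Mu:2 Ld:1 B:1 rd:5 wr:2>
#1 ALU src=r0,r5 dispatched  <A:0 Mu:2 Ld:1 B:1 rd:3 wr:1>
#2 MEM src=r2 dispatched  <A:0 Mu:2 Ld:0 B:1 rd:2 wr:0>
#3 MUL src=r5,r1 held:WR_PORT  <A:0 Mu:2 Ld:0 B:1 rd:2 wr:0>
#4 ALU src=r7,r1 held:FU  <A:0 Mu:2 Ld:0 B:1 rd:2 wr:0>

issued = [0, 1, 2]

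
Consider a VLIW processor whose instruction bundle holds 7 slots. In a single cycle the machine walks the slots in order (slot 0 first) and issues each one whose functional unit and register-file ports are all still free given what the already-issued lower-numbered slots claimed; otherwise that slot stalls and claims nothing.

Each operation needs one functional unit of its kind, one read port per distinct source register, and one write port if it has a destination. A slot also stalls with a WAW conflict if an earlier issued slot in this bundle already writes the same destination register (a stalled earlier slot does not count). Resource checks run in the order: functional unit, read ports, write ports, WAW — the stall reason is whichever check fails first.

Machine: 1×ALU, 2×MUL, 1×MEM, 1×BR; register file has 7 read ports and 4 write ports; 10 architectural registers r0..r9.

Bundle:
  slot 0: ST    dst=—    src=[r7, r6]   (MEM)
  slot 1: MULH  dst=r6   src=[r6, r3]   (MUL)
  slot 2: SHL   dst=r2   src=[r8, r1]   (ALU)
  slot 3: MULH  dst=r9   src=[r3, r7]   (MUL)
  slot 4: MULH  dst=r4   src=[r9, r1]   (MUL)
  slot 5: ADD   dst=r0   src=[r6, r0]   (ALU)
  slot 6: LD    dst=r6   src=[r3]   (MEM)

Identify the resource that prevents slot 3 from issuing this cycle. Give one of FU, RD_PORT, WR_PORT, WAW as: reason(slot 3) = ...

slot 0 (MEM): ISSUE — free A1,Mu2,Ld0,B1 rp5 wp4
slot 1 (MUL): ISSUE — free A1,Mu1,Ld0,B1 rp3 wp3
slot 2 (ALU): ISSUE — free A0,Mu1,Ld0,B1 rp1 wp2
slot 3 (MUL): stall RD_PORT — free A0,Mu1,Ld0,B1 rp1 wp2
slot 4 (MUL): stall RD_PORT — free A0,Mu1,Ld0,B1 rp1 wp2
slot 5 (ALU): stall FU — free A0,Mu1,Ld0,B1 rp1 wp2
slot 6 (MEM): stall FU — free A0,Mu1,Ld0,B1 rp1 wp2

reason(slot 3) = RD_PORT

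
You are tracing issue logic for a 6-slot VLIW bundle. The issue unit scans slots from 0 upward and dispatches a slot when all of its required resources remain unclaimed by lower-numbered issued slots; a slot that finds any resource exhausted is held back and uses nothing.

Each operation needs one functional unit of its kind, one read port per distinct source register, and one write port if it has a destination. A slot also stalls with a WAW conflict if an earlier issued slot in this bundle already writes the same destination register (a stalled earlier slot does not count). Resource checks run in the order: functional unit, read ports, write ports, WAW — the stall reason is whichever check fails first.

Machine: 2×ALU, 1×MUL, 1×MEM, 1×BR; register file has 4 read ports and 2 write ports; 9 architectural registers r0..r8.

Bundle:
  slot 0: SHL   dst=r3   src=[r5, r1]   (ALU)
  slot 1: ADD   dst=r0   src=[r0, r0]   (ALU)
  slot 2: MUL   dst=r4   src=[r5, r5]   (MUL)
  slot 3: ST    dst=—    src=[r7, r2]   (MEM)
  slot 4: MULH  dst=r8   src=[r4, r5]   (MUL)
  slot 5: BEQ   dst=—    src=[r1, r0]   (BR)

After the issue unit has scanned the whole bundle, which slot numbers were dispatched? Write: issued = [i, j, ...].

issued = [0, 1]

#0 ALU src=r5,r1 dispatched  <A:1 Mu:1 Ld:1 B:1 rd:2 wr:1>
#1 ALU src=r0,r0 dispatched  <A:0 Mu:1 Ld:1 B:1 rd:1 wr:0>
#2 MUL src=r5,r5 held:WR_PORT  <A:0 Mu:1 Ld:1 B:1 rd:1 wr:0>
#3 MEM src=r7,r2 held:RD_PORT  <A:0 Mu:1 Ld:1 B:1 rd:1 wr:0>
#4 MUL src=r4,r5 held:RD_PORT  <A:0 Mu:1 Ld:1 B:1 rd:1 wr:0>
#5 BR src=r1,r0 held:RD_PORT  <A:0 Mu:1 Ld:1 B:1 rd:1 wr:0>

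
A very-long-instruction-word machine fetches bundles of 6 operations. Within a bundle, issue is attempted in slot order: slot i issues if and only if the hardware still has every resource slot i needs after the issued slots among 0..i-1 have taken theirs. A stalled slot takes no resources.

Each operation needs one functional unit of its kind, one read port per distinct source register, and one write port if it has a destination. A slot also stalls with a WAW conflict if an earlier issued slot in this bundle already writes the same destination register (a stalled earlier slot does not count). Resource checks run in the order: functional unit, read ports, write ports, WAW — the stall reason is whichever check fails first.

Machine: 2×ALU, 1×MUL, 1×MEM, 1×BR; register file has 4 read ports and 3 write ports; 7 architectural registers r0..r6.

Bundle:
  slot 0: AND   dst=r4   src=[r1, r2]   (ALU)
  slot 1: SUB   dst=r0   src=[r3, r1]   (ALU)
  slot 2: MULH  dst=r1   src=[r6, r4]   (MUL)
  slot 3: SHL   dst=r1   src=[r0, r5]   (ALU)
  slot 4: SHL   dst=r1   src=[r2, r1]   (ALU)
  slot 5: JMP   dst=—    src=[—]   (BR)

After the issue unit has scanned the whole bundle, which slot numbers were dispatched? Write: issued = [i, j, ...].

[0] ALU needs rd=2 wr=1: ok; after: ALU=1 MUL=1 MEM=1 BR=1, R=2, W=2
[1] ALU needs rd=2 wr=1: ok; after: ALU=0 MUL=1 MEM=1 BR=1, R=0, W=1
[2] MUL needs rd=2 wr=1: RD_PORT; after: ALU=0 MUL=1 MEM=1 BR=1, R=0, W=1
[3] ALU needs rd=2 wr=1: FU; after: ALU=0 MUL=1 MEM=1 BR=1, R=0, W=1
[4] ALU needs rd=2 wr=1: FU; after: ALU=0 MUL=1 MEM=1 BR=1, R=0, W=1
[5] BR needs rd=0 wr=0: ok; after: ALU=0 MUL=1 MEM=1 BR=0, R=0, W=1

issued = [0, 1, 5]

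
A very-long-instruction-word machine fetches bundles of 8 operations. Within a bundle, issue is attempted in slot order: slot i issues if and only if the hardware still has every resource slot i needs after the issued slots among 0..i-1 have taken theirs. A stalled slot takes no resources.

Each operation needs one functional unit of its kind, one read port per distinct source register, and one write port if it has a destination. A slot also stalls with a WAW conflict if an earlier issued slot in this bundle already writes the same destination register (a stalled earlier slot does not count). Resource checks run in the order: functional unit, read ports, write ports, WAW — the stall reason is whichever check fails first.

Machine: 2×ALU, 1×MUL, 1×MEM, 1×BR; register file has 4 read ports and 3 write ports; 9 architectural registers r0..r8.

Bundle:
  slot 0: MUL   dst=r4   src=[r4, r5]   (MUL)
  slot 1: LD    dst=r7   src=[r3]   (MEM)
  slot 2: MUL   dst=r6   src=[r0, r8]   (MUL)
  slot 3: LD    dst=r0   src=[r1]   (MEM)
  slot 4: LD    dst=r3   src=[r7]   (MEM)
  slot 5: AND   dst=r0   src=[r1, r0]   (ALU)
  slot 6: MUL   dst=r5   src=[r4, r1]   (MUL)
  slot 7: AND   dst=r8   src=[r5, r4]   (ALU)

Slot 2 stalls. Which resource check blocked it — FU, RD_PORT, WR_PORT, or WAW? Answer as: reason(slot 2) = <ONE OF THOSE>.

reason(slot 2) = FU

  0. MUL→r4 ⇒ go  {2A/0Mu/1Ld/1B | 2r 2w}
  1. MEM→r7 ⇒ go  {2A/0Mu/0Ld/1B | 1r 1w}
  2. MUL→r6 ⇒ no(FU)  {2A/0Mu/0Ld/1B | 1r 1w}
  3. MEM→r0 ⇒ no(FU)  {2A/0Mu/0Ld/1B | 1r 1w}
  4. MEM→r3 ⇒ no(FU)  {2A/0Mu/0Ld/1B | 1r 1w}
  5. ALU→r0 ⇒ no(RD_PORT)  {2A/0Mu/0Ld/1B | 1r 1w}
  6. MUL→r5 ⇒ no(FU)  {2A/0Mu/0Ld/1B | 1r 1w}
  7. ALU→r8 ⇒ no(RD_PORT)  {2A/0Mu/0Ld/1B | 1r 1w}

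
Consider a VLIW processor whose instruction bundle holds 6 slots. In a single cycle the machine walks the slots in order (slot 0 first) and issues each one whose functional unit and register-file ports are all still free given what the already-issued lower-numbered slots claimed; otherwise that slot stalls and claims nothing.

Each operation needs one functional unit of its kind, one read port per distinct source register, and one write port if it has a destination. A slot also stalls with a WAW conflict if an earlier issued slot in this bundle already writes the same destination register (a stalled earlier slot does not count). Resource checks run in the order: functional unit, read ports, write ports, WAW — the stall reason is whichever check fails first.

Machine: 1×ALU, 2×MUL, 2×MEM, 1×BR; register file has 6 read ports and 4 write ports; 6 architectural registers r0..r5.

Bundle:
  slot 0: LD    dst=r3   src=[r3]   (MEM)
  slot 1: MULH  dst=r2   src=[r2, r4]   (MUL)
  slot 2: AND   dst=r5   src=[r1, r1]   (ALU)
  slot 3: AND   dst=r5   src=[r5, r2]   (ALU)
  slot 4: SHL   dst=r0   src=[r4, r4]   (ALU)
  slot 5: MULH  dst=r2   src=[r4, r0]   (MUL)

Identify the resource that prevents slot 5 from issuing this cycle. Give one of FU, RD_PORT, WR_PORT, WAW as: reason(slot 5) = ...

slot 0 (MEM): ISSUE — free A1,Mu2,Ld1,B1 rp5 wp3
slot 1 (MUL): ISSUE — free A1,Mu1,Ld1,B1 rp3 wp2
slot 2 (ALU): ISSUE — free A0,Mu1,Ld1,B1 rp2 wp1
slot 3 (ALU): stall FU — free A0,Mu1,Ld1,B1 rp2 wp1
slot 4 (ALU): stall FU — free A0,Mu1,Ld1,B1 rp2 wp1
slot 5 (MUL): stall WAW — free A0,Mu1,Ld1,B1 rp2 wp1

reason(slot 5) = WAW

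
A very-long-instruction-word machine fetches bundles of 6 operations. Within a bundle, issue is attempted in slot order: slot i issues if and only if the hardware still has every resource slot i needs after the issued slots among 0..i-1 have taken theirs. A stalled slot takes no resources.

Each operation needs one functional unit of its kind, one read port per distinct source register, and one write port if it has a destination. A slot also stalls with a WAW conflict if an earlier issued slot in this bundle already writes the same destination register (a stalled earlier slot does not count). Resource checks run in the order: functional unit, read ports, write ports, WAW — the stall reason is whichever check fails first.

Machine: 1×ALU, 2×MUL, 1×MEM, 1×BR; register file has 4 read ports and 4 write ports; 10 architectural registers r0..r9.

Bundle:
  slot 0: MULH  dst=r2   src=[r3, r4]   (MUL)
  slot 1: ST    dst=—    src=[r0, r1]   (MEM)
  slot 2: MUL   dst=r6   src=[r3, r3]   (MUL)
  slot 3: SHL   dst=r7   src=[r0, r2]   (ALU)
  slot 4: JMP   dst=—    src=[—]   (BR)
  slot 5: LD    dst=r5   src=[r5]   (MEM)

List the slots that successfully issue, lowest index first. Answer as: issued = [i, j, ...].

slot 0 (MUL): ISSUE — free A1,Mu1,Ld1,B1 rp2 wp3
slot 1 (MEM): ISSUE — free A1,Mu1,Ld0,B1 rp0 wp3
slot 2 (MUL): stall RD_PORT — free A1,Mu1,Ld0,B1 rp0 wp3
slot 3 (ALU): stall RD_PORT — free A1,Mu1,Ld0,B1 rp0 wp3
slot 4 (BR): ISSUE — free A1,Mu1,Ld0,B0 rp0 wp3
slot 5 (MEM): stall FU — free A1,Mu1,Ld0,B0 rp0 wp3

issued = [0, 1, 4]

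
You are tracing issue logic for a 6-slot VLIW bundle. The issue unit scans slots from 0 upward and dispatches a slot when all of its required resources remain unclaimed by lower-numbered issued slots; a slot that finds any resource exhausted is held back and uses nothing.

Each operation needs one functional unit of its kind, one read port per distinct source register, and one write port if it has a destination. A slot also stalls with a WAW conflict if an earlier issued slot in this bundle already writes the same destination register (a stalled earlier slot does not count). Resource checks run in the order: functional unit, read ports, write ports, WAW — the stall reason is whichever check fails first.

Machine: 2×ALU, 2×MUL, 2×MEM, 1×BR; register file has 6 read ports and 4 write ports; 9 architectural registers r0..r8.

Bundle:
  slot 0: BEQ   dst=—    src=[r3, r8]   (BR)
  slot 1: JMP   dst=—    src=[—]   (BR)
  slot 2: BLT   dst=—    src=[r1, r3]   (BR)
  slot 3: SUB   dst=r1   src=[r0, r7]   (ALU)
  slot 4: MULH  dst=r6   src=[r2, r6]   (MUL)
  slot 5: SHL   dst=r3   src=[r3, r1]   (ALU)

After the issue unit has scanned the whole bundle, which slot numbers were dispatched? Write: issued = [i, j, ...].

(0) want 1×BR +2rd +0wr — yes → AL2|MU2|ME2|BR0|rd4|wr4
(1) want 1×BR +0rd +0wr — FU → AL2|MU2|ME2|BR0|rd4|wr4
(2) want 1×BR +2rd +0wr — FU → AL2|MU2|ME2|BR0|rd4|wr4
(3) want 1×ALU +2rd +1wr — yes → AL1|MU2|ME2|BR0|rd2|wr3
(4) want 1×MUL +2rd +1wr — yes → AL1|MU1|ME2|BR0|rd0|wr2
(5) want 1×ALU +2rd +1wr — RD_PORT → AL1|MU1|ME2|BR0|rd0|wr2

issued = [0, 3, 4]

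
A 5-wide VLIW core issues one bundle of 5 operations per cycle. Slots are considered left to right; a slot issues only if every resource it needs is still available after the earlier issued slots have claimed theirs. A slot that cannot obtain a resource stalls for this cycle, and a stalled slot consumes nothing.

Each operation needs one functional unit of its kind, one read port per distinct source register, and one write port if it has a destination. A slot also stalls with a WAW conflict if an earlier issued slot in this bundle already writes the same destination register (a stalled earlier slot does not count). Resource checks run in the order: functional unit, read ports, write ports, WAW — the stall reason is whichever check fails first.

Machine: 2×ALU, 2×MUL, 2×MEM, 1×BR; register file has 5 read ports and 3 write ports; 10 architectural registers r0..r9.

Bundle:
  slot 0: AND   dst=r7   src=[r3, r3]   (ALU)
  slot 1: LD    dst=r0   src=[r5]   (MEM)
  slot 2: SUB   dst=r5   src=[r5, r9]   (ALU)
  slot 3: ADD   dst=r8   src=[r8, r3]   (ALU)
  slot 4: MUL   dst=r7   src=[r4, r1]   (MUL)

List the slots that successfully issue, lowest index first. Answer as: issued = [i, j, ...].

issued = [0, 1, 2]

(0) want 1×ALU +1rd +1wr — yes → AL1|MU2|ME2|BR1|rd4|wr2
(1) want 1×MEM +1rd +1wr — yes → AL1|MU2|ME1|BR1|rd3|wr1
(2) want 1×ALU +2rd +1wr — yes → AL0|MU2|ME1|BR1|rd1|wr0
(3) want 1×ALU +2rd +1wr — FU → AL0|MU2|ME1|BR1|rd1|wr0
(4) want 1×MUL +2rd +1wr — RD_PORT → AL0|MU2|ME1|BR1|rd1|wr0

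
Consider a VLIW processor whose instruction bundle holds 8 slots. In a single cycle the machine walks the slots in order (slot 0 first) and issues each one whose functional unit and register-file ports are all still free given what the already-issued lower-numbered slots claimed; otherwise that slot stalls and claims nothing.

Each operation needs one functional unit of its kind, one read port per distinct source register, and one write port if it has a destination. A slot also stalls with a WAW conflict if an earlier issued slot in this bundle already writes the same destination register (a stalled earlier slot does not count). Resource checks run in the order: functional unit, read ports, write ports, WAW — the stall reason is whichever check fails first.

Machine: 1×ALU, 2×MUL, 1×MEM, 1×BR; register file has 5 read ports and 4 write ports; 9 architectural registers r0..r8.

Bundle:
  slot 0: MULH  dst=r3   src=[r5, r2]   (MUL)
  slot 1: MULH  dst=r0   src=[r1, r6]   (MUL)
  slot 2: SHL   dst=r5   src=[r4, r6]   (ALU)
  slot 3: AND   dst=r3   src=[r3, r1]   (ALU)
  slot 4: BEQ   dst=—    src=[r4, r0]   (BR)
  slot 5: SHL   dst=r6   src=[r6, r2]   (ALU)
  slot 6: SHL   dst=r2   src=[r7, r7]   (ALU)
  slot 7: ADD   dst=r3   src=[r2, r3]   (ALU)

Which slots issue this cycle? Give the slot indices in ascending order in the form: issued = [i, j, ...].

#0 MUL src=r5,r2 dispatched  <A:1 Mu:1 Ld:1 B:1 rd:3 wr:3>
#1 MUL src=r1,r6 dispatched  <A:1 Mu:0 Ld:1 B:1 rd:1 wr:2>
#2 ALU src=r4,r6 held:RD_PORT  <A:1 Mu:0 Ld:1 B:1 rd:1 wr:2>
#3 ALU src=r3,r1 held:RD_PORT  <A:1 Mu:0 Ld:1 B:1 rd:1 wr:2>
#4 BR src=r4,r0 held:RD_PORT  <A:1 Mu:0 Ld:1 B:1 rd:1 wr:2>
#5 ALU src=r6,r2 held:RD_PORT  <A:1 Mu:0 Ld:1 B:1 rd:1 wr:2>
#6 ALU src=r7,r7 dispatched  <A:0 Mu:0 Ld:1 B:1 rd:0 wr:1>
#7 ALU src=r2,r3 held:FU  <A:0 Mu:0 Ld:1 B:1 rd:0 wr:1>

issued = [0, 1, 6]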